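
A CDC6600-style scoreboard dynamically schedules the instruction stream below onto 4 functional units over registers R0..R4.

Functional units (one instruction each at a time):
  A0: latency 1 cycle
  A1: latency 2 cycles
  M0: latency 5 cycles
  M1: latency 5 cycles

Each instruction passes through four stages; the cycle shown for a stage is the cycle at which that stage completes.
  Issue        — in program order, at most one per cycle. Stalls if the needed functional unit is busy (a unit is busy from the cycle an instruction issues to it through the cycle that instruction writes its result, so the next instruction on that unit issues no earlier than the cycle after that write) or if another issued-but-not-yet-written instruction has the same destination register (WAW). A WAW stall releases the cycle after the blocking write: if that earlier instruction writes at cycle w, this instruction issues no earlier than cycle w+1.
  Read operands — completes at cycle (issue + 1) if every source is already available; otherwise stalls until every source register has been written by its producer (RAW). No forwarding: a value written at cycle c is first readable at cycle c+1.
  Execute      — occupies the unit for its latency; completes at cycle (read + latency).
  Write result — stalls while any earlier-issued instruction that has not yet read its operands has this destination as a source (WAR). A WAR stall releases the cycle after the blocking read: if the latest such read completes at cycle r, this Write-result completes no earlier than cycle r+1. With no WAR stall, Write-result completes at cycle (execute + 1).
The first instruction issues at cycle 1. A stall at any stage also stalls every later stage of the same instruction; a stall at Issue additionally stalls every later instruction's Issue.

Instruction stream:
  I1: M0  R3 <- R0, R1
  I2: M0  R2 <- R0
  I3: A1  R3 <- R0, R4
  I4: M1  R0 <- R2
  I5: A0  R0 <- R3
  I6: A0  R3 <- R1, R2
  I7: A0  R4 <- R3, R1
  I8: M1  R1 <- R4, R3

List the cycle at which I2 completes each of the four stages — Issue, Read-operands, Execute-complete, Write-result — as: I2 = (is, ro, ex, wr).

I2 = (9, 10, 15, 16)

t=1  I1 issues→M0
t=2  I1 reads
t=7  I1 exec-done
t=8  I1 writes R3
t=9  I2 issues→M0
t=10  I2 reads · I3 issues→A1
t=11  I3 reads · I4 issues→M1
t=13  I3 exec-done
t=14  I3 writes R3
t=15  I2 exec-done
t=16  I2 writes R2
t=17  I4 reads
t=22  I4 exec-done
t=23  I4 writes R0
t=24  I5 issues→A0
t=25  I5 reads
t=26  I5 exec-done
t=27  I5 writes R0
t=28  I6 issues→A0
t=29  I6 reads
t=30  I6 exec-done
t=31  I6 writes R3
t=32  I7 issues→A0
t=33  I7 reads · I8 issues→M1
t=34  I7 exec-done
t=35  I7 writes R4
t=36  I8 reads
t=41  I8 exec-done
t=42  I8 writes R1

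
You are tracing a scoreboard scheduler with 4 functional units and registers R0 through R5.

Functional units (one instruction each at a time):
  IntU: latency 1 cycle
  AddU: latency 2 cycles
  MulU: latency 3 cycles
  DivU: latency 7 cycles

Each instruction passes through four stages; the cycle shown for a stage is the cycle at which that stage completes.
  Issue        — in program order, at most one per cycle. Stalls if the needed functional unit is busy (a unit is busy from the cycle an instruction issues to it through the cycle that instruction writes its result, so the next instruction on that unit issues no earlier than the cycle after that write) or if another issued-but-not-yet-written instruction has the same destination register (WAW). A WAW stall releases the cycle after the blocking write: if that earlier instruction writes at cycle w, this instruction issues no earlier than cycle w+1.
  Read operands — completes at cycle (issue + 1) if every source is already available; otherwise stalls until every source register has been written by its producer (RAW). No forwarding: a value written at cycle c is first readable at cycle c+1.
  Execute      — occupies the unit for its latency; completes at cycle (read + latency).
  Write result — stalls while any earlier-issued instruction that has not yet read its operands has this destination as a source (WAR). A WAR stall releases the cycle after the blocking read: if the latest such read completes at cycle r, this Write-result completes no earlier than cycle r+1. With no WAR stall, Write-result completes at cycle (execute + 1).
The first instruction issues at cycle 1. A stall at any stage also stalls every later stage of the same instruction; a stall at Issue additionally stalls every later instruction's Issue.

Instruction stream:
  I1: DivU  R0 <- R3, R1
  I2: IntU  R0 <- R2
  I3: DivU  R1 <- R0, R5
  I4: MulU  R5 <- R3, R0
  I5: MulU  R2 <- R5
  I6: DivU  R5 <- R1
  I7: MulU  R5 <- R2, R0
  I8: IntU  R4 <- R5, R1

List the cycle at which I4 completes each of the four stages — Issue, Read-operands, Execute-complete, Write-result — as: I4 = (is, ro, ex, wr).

  I1 | 1 | 2 | 9 | 10
  I2 | 11 | 12 | 13 | 14   WAW R0: wait I1 write@10
  I3 | 12 | 15 | 22 | 23   RAW R0: wait I2 write@14
  I4 | 13 | 15 | 18 | 19   RAW R0: wait I2 write@14
  I5 | 20 | 21 | 24 | 25   struct: MulU busy until I4 writes@19
  I6 | 24 | 25 | 32 | 33   struct: DivU busy until I3 writes@23
  I7 | 34 | 35 | 38 | 39   WAW R5: wait I6 write@33
  I8 | 35 | 40 | 41 | 42   RAW R5: wait I7 write@39

I4 = (13, 15, 18, 19)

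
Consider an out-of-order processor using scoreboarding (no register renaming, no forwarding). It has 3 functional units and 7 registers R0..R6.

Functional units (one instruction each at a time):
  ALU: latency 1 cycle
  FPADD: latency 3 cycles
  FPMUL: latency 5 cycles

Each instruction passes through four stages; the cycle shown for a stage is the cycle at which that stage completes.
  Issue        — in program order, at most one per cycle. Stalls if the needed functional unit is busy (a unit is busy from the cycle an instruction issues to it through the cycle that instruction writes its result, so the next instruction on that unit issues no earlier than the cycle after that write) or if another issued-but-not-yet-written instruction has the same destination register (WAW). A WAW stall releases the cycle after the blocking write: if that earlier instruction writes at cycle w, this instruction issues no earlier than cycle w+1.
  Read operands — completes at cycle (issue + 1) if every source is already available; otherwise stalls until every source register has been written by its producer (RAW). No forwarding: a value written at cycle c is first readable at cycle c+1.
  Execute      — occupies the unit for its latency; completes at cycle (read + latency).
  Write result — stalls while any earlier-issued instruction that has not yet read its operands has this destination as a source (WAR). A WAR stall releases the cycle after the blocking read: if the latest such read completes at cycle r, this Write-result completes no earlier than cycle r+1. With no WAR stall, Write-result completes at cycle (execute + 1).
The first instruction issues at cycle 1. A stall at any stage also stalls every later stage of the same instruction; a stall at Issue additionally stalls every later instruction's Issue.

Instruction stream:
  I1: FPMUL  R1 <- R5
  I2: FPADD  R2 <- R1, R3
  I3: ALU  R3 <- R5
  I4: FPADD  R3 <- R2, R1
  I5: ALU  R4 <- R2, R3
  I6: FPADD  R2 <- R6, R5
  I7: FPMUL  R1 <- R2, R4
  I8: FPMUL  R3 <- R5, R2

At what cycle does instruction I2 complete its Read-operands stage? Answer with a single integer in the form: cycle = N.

cycle = 9

I1: IS=1 RO=2 EX=7 WR=8
I2: IS=2 RO=9 EX=12 WR=13  [RAW R1: wait I1 write@8]
I3: IS=3 RO=4 EX=5 WR=10  [WAR R3: wait I2 read@9]
I4: IS=14 RO=15 EX=18 WR=19  [struct: FPADD busy until I2 writes@13]
I5: IS=15 RO=20 EX=21 WR=22  [RAW R3: wait I4 write@19]
I6: IS=20 RO=21 EX=24 WR=25  [struct: FPADD busy until I4 writes@19]
I7: IS=21 RO=26 EX=31 WR=32  [RAW R2: wait I6 write@25]
I8: IS=33 RO=34 EX=39 WR=40  [struct: FPMUL busy until I7 writes@32]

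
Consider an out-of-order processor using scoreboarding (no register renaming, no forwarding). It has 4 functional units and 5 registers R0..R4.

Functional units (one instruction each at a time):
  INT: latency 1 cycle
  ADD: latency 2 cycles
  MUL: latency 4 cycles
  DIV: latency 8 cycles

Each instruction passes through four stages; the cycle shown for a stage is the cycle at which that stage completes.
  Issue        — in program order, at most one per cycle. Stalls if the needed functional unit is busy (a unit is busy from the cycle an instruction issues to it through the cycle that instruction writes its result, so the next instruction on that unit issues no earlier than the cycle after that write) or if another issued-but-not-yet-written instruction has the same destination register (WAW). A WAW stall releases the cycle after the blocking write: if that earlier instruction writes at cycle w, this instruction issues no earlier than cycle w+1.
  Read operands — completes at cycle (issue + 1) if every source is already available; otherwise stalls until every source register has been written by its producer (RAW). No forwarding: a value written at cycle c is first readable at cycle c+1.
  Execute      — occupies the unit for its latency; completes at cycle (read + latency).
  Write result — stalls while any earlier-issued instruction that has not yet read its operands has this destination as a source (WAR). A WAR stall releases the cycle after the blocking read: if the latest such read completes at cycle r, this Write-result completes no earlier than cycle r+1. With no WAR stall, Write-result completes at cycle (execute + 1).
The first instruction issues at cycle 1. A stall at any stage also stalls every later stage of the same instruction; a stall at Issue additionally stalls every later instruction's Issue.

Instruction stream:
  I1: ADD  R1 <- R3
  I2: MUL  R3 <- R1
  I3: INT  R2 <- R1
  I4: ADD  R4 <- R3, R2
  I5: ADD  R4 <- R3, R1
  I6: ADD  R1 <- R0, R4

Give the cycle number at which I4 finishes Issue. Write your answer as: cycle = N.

cycle = 6

I1: IS=1 RO=2 EX=4 WR=5
I2: IS=2 RO=6 EX=10 WR=11  [RAW R1: wait I1 write@5]
I3: IS=3 RO=6 EX=7 WR=8  [RAW R1: wait I1 write@5]
I4: IS=6 RO=12 EX=14 WR=15  [struct: ADD busy until I1 writes@5; RAW R3: wait I2 write@11]
I5: IS=16 RO=17 EX=19 WR=20  [struct: ADD busy until I4 writes@15]
I6: IS=21 RO=22 EX=24 WR=25  [struct: ADD busy until I5 writes@20]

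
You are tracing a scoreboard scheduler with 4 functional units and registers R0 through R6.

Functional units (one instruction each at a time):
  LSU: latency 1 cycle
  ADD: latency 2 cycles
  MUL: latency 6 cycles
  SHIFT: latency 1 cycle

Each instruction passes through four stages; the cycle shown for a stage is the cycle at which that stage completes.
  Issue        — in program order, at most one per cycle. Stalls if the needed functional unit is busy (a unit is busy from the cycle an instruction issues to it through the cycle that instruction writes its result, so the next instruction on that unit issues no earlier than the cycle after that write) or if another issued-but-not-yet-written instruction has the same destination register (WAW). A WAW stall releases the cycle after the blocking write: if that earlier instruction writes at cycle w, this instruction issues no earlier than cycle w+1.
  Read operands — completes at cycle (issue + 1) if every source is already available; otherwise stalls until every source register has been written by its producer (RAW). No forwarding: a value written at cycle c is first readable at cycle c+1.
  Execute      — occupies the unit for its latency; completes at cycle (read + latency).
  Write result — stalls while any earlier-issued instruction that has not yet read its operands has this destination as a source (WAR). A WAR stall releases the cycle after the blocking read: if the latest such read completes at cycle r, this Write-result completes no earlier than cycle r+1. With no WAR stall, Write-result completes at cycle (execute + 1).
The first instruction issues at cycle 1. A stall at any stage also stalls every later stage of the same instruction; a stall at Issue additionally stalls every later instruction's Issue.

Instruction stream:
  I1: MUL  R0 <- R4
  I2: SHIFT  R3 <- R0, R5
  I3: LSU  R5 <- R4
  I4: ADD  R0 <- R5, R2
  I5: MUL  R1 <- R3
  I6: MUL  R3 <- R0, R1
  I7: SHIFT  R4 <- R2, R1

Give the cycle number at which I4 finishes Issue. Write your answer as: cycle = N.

cycle 1: I1→MUL
cycle 2: I1 RO · I2→SHIFT
cycle 3: I3→LSU
cycle 4: I3 RO
cycle 5: I3 EX
cycle 8: I1 EX
cycle 9: I1 WR R0
cycle 10: I2 RO · I4→ADD
cycle 11: I2 EX · I3 WR R5 · I5→MUL
cycle 12: I2 WR R3 · I4 RO
cycle 13: I5 RO
cycle 14: I4 EX
cycle 15: I4 WR R0
cycle 19: I5 EX
cycle 20: I5 WR R1
cycle 21: I6→MUL
cycle 22: I6 RO · I7→SHIFT
cycle 23: I7 RO
cycle 24: I7 EX
cycle 25: I7 WR R4
cycle 28: I6 EX
cycle 29: I6 WR R3

cycle = 10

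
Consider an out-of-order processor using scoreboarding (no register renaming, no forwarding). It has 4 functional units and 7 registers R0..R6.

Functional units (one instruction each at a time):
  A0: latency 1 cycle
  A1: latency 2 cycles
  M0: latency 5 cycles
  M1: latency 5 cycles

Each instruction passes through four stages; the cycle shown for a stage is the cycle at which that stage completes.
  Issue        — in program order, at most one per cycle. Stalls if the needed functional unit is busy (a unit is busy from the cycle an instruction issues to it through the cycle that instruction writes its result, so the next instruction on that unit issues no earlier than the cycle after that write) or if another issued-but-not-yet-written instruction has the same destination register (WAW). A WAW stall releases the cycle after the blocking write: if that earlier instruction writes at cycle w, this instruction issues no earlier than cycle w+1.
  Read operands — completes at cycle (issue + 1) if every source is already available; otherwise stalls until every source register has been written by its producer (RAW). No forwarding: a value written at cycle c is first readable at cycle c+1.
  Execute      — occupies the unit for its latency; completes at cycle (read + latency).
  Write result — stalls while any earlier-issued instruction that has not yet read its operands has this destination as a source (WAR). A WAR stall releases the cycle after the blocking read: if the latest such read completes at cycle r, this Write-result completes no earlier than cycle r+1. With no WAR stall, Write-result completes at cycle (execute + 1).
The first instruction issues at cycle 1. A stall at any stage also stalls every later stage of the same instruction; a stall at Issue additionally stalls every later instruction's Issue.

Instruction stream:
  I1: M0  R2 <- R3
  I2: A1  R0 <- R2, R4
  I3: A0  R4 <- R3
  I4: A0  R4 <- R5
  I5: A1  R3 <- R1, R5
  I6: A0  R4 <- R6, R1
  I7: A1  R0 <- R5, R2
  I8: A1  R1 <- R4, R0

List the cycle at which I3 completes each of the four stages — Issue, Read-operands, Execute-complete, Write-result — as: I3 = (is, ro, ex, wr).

I3 = (3, 4, 5, 10)

[I1] 1/2/7/8
[I2] 2/9/11/12  (RAW R2: wait I1 write@8)
[I3] 3/4/5/10  (WAR R4: wait I2 read@9)
[I4] 11/12/13/14  (struct: A0 busy until I3 writes@10)
[I5] 13/14/16/17  (struct: A1 busy until I2 writes@12)
[I6] 15/16/17/18  (struct: A0 busy until I4 writes@14)
[I7] 18/19/21/22  (struct: A1 busy until I5 writes@17)
[I8] 23/24/26/27  (struct: A1 busy until I7 writes@22)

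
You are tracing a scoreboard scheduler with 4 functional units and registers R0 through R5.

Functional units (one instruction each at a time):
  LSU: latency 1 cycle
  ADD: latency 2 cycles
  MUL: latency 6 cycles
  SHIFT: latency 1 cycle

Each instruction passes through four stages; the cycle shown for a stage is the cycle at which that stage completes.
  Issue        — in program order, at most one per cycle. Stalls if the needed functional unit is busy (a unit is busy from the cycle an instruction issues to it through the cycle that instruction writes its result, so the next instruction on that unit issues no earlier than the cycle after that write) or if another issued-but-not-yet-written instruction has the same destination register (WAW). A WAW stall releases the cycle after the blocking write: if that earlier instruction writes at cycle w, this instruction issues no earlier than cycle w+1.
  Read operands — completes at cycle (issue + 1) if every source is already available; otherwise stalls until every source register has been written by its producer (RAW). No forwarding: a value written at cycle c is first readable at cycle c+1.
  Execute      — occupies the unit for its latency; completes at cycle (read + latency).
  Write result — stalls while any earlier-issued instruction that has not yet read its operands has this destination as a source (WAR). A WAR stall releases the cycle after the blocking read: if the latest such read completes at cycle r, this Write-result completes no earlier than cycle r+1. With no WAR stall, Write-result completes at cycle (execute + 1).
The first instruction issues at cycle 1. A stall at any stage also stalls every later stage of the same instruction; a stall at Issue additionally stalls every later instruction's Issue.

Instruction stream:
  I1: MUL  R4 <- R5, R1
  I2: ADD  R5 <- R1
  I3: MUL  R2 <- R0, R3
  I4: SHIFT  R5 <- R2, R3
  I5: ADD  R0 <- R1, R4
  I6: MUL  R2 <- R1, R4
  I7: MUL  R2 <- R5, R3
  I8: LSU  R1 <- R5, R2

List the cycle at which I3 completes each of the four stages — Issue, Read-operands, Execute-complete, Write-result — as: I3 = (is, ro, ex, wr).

I3 = (10, 11, 17, 18)

[1] issue I1 (MUL)
[2] I1 read-ops | issue I2 (ADD)
[3] I2 read-ops
[5] I2 finished on ADD
[6] I2→R5
[8] I1 finished on MUL
[9] I1→R4
[10] issue I3 (MUL)
[11] I3 read-ops | issue I4 (SHIFT)
[12] issue I5 (ADD)
[13] I5 read-ops
[15] I5 finished on ADD
[16] I5→R0
[17] I3 finished on MUL
[18] I3→R2
[19] I4 read-ops | issue I6 (MUL)
[20] I4 finished on SHIFT | I6 read-ops
[21] I4→R5
[26] I6 finished on MUL
[27] I6→R2
[28] issue I7 (MUL)
[29] I7 read-ops | issue I8 (LSU)
[35] I7 finished on MUL
[36] I7→R2
[37] I8 read-ops
[38] I8 finished on LSU
[39] I8→R1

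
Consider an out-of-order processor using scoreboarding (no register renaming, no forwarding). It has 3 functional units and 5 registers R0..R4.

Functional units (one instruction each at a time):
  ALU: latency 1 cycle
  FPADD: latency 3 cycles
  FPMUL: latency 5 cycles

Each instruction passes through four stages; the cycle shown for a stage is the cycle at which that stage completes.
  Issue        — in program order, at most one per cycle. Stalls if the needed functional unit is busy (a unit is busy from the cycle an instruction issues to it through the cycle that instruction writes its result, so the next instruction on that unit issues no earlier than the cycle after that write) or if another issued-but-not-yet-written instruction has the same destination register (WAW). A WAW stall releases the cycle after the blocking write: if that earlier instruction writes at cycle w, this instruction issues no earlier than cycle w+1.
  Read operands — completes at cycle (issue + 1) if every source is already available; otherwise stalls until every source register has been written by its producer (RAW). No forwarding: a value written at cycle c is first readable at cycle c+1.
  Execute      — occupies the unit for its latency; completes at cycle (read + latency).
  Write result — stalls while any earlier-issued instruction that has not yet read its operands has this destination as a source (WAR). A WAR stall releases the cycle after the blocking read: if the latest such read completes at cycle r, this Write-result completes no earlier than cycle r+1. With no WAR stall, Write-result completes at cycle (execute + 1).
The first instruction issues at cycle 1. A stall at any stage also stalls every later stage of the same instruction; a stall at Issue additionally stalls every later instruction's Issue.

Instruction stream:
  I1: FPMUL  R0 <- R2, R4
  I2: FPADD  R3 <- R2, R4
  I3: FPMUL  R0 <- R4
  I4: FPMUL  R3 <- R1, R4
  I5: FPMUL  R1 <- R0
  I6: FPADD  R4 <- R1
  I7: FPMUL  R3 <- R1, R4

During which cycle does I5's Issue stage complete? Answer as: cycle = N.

cycle 1: I1 dispatched to FPMUL
cycle 2: I1 operands ready | I2 dispatched to FPADD
cycle 3: I2 operands ready
cycle 6: I2 complete
cycle 7: I1 complete | R3←I2
cycle 8: R0←I1
cycle 9: I3 dispatched to FPMUL
cycle 10: I3 operands ready
cycle 15: I3 complete
cycle 16: R0←I3
cycle 17: I4 dispatched to FPMUL
cycle 18: I4 operands ready
cycle 23: I4 complete
cycle 24: R3←I4
cycle 25: I5 dispatched to FPMUL
cycle 26: I5 operands ready | I6 dispatched to FPADD
cycle 31: I5 complete
cycle 32: R1←I5
cycle 33: I6 operands ready | I7 dispatched to FPMUL
cycle 36: I6 complete
cycle 37: R4←I6
cycle 38: I7 operands ready
cycle 43: I7 complete
cycle 44: R3←I7

cycle = 25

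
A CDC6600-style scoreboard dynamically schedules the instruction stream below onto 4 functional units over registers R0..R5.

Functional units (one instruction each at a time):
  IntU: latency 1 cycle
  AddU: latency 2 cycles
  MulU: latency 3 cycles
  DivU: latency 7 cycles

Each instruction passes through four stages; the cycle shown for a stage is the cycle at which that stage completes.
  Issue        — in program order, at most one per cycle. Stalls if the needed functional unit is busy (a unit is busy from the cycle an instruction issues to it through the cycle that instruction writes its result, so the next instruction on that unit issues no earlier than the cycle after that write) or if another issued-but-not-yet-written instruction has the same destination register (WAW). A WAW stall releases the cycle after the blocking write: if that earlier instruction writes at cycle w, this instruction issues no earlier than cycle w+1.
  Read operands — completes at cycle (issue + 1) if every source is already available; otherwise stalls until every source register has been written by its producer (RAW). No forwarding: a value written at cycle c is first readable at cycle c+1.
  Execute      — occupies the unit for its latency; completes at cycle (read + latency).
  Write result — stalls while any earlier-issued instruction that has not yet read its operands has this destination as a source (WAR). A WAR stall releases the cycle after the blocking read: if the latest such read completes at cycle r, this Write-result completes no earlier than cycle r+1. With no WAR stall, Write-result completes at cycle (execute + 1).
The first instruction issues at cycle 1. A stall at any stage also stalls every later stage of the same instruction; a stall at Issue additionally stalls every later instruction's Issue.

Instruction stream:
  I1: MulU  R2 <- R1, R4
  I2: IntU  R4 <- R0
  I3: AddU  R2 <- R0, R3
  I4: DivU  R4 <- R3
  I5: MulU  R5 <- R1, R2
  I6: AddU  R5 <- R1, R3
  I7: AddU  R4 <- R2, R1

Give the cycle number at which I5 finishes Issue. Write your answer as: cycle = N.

cycle = 9

c1: I1→MulU
c2: I1 RO | I2→IntU
c3: I2 RO
c4: I2 EX
c5: I1 EX | I2 WR R4
c6: I1 WR R2
c7: I3→AddU
c8: I3 RO | I4→DivU
c9: I4 RO | I5→MulU
c10: I3 EX
c11: I3 WR R2
c12: I5 RO
c15: I5 EX
c16: I4 EX | I5 WR R5
c17: I4 WR R4 | I6→AddU
c18: I6 RO
c20: I6 EX
c21: I6 WR R5
c22: I7→AddU
c23: I7 RO
c25: I7 EX
c26: I7 WR R4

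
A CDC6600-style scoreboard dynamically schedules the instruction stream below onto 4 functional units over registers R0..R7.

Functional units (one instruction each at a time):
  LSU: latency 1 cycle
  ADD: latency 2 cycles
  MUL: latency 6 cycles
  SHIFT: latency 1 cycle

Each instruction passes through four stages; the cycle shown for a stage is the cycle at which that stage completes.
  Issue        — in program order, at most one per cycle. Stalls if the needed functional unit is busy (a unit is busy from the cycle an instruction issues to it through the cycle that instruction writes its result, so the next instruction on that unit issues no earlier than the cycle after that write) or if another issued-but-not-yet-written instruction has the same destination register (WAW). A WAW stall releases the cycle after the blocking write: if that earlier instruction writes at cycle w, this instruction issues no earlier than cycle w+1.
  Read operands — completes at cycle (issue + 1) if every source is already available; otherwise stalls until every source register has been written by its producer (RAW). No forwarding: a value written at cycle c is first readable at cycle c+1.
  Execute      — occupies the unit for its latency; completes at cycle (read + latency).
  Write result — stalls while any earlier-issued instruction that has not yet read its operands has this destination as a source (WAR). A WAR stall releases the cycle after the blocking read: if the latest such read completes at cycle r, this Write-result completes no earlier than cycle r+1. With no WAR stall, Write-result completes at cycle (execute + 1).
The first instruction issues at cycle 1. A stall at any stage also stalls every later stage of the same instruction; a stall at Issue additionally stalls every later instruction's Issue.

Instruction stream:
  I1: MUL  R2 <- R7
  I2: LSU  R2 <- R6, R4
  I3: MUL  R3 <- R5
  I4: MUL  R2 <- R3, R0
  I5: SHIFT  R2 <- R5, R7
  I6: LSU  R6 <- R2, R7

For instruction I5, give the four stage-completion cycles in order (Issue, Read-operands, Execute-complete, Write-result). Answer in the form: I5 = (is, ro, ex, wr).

I5 = (29, 30, 31, 32)

I1 -> (1, 2, 8, 9)
I2 -> (10, 11, 12, 13)  // WAW R2: wait I1 write@9
I3 -> (11, 12, 18, 19)
I4 -> (20, 21, 27, 28)  // struct: MUL busy until I3 writes@19
I5 -> (29, 30, 31, 32)  // WAW R2: wait I4 write@28
I6 -> (30, 33, 34, 35)  // RAW R2: wait I5 write@32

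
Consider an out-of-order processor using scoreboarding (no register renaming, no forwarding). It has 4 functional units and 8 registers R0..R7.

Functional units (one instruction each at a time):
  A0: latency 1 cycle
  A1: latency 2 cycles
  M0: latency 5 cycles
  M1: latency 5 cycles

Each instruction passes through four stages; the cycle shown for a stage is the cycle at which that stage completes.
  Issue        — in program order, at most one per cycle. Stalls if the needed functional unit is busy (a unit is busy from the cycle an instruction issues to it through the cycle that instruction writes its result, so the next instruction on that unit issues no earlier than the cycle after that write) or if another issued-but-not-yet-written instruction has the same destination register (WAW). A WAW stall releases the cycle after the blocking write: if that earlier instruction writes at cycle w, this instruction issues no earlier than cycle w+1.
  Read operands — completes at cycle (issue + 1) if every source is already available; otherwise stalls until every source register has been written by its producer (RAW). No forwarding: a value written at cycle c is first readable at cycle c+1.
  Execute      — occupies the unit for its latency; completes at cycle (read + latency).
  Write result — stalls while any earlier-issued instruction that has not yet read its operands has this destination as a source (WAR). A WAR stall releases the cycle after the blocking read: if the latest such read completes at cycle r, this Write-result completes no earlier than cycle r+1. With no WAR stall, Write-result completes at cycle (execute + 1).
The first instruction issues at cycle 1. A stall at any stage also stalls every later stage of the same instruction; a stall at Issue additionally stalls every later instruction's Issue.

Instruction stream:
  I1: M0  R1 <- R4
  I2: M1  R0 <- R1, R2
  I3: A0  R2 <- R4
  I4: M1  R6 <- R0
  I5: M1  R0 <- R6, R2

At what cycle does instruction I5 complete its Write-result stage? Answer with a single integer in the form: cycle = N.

cycle = 31

I1  is:1  ro:2  ex:7  wr:8
I2  is:2  ro:9  ex:14  wr:15  — RAW R1: wait I1 write@8
I3  is:3  ro:4  ex:5  wr:10  — WAR R2: wait I2 read@9
I4  is:16  ro:17  ex:22  wr:23  — struct: M1 busy until I2 writes@15
I5  is:24  ro:25  ex:30  wr:31  — struct: M1 busy until I4 writes@23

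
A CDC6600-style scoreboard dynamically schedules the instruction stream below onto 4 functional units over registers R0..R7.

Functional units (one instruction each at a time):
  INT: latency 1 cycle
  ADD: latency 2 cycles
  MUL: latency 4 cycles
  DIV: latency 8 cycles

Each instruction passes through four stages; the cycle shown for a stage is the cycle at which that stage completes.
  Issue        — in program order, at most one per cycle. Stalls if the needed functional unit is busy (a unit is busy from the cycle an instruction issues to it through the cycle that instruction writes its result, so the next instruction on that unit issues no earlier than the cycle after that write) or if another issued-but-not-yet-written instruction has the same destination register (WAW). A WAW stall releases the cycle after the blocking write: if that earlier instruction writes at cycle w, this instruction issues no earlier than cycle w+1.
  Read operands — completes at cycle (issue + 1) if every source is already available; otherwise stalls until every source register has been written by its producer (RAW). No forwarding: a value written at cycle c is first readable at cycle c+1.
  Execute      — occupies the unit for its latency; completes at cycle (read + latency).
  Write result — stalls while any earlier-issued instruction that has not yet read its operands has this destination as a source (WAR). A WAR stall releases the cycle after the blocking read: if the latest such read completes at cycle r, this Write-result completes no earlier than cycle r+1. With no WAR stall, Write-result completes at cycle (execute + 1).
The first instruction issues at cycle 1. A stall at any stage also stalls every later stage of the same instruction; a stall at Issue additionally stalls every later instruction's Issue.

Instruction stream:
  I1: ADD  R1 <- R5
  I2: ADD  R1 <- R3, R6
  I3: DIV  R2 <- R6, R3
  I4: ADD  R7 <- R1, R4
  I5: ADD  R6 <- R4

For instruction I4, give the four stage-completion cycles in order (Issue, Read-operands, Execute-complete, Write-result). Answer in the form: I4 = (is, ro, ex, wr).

I4 = (11, 12, 14, 15)

t=1  I1 dispatched to ADD
t=2  I1 operands ready
t=4  I1 complete
t=5  R1←I1
t=6  I2 dispatched to ADD
t=7  I2 operands ready · I3 dispatched to DIV
t=8  I3 operands ready
t=9  I2 complete
t=10  R1←I2
t=11  I4 dispatched to ADD
t=12  I4 operands ready
t=14  I4 complete
t=15  R7←I4
t=16  I3 complete · I5 dispatched to ADD
t=17  R2←I3 · I5 operands ready
t=19  I5 complete
t=20  R6←I5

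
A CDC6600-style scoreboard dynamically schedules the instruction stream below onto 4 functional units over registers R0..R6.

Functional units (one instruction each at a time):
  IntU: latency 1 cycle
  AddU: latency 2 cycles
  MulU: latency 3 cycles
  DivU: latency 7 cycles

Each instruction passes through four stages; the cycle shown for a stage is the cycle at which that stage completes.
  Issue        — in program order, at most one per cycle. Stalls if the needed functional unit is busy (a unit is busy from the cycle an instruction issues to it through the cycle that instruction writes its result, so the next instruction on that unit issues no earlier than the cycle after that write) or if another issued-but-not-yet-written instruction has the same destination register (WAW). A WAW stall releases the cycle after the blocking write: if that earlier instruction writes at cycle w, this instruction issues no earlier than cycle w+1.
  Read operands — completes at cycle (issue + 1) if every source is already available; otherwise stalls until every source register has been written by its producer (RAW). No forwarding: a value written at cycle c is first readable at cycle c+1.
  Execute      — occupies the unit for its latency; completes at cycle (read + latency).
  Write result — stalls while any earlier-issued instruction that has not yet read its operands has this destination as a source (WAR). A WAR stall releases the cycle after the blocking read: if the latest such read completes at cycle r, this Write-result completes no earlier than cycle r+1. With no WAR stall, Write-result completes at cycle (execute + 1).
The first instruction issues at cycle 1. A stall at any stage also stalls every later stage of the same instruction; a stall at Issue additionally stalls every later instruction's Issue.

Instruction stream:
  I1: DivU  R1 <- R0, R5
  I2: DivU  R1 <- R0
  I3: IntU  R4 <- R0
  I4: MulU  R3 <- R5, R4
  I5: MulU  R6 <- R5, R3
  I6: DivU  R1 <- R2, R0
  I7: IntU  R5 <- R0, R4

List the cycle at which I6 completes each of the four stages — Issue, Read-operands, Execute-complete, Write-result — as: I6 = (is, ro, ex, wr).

I6 = (22, 23, 30, 31)

  I1 | 1 | 2 | 9 | 10
  I2 | 11 | 12 | 19 | 20   struct: DivU busy until I1 writes@10
  I3 | 12 | 13 | 14 | 15
  I4 | 13 | 16 | 19 | 20   RAW R4: wait I3 write@15
  I5 | 21 | 22 | 25 | 26   struct: MulU busy until I4 writes@20
  I6 | 22 | 23 | 30 | 31
  I7 | 23 | 24 | 25 | 26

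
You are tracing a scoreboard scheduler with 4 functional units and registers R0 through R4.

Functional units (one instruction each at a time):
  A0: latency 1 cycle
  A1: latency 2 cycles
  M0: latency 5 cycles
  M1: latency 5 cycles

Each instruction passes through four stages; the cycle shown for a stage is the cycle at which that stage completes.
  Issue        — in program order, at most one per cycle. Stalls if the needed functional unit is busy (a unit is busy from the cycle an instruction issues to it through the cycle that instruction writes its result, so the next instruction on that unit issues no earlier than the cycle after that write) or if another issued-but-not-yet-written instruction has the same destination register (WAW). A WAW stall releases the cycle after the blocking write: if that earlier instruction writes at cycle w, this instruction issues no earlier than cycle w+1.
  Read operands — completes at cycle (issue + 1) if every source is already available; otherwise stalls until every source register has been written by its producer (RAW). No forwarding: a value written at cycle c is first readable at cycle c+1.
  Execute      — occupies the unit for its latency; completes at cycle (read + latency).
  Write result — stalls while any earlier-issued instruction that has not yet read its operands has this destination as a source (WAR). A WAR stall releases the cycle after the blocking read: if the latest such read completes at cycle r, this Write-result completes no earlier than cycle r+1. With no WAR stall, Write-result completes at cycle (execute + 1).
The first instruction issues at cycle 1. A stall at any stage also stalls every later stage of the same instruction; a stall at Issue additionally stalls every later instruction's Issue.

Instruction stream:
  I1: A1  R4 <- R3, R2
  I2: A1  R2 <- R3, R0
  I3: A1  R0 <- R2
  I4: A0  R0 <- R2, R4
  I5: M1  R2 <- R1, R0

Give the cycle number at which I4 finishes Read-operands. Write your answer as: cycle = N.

I1: IS=1 RO=2 EX=4 WR=5
I2: IS=6 RO=7 EX=9 WR=10  [struct: A1 busy until I1 writes@5]
I3: IS=11 RO=12 EX=14 WR=15  [struct: A1 busy until I2 writes@10]
I4: IS=16 RO=17 EX=18 WR=19  [WAW R0: wait I3 write@15]
I5: IS=17 RO=20 EX=25 WR=26  [RAW R0: wait I4 write@19]

cycle = 17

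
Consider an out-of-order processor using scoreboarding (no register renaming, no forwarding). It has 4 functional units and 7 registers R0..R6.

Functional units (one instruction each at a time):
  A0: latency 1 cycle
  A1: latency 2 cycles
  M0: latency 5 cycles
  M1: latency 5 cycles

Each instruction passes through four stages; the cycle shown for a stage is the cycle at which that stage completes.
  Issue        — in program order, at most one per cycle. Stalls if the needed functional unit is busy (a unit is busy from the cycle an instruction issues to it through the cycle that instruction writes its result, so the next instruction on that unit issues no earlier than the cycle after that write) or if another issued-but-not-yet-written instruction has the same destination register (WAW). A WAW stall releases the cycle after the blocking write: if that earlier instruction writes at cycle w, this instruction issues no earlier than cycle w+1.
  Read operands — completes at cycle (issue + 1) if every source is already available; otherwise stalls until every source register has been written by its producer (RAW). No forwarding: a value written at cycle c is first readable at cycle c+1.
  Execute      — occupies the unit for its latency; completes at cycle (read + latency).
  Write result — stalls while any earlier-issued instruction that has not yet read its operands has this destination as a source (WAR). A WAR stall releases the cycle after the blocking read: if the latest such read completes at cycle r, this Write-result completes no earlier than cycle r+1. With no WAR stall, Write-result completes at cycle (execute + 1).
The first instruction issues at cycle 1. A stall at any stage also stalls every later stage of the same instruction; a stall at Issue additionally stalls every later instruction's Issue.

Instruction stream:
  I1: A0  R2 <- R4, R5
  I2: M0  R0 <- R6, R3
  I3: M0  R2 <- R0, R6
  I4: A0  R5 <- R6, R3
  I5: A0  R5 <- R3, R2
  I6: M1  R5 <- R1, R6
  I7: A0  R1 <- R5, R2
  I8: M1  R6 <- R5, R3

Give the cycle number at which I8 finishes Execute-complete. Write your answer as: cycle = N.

I1  is:1  ro:2  ex:3  wr:4
I2  is:2  ro:3  ex:8  wr:9
I3  is:10  ro:11  ex:16  wr:17  — struct: M0 busy until I2 writes@9
I4  is:11  ro:12  ex:13  wr:14
I5  is:15  ro:18  ex:19  wr:20  — struct: A0 busy until I4 writes@14, RAW R2: wait I3 write@17
I6  is:21  ro:22  ex:27  wr:28  — WAW R5: wait I5 write@20
I7  is:22  ro:29  ex:30  wr:31  — RAW R5: wait I6 write@28
I8  is:29  ro:30  ex:35  wr:36  — struct: M1 busy until I6 writes@28

cycle = 35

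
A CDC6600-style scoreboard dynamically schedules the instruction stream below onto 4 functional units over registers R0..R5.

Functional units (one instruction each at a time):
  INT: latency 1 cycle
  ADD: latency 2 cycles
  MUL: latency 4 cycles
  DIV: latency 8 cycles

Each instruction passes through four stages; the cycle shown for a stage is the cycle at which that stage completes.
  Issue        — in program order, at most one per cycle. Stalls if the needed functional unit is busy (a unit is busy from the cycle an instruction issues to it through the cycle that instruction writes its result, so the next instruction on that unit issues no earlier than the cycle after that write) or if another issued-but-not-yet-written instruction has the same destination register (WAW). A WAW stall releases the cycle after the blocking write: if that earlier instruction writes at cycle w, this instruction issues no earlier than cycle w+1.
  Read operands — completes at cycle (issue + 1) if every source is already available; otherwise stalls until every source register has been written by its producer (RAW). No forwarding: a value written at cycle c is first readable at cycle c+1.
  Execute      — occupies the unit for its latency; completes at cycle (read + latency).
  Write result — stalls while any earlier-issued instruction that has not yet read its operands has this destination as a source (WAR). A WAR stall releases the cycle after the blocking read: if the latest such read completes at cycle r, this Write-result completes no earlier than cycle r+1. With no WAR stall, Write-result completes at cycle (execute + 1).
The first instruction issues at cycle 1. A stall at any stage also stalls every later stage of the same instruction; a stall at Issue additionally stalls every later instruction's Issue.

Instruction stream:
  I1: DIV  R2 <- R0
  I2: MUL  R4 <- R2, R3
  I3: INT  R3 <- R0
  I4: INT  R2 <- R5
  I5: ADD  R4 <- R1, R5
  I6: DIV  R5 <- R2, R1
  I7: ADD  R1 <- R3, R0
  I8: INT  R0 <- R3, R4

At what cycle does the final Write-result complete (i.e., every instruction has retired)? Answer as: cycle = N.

c1: I1→DIV
c2: I1 RO · I2→MUL
c3: I3→INT
c4: I3 RO
c5: I3 EX
c10: I1 EX
c11: I1 WR R2
c12: I2 RO
c13: I3 WR R3
c14: I4→INT
c15: I4 RO
c16: I2 EX · I4 EX
c17: I2 WR R4 · I4 WR R2
c18: I5→ADD
c19: I5 RO · I6→DIV
c20: I6 RO
c21: I5 EX
c22: I5 WR R4
c23: I7→ADD
c24: I7 RO · I8→INT
c25: I8 RO
c26: I7 EX · I8 EX
c27: I7 WR R1 · I8 WR R0
c28: I6 EX
c29: I6 WR R5

cycle = 29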